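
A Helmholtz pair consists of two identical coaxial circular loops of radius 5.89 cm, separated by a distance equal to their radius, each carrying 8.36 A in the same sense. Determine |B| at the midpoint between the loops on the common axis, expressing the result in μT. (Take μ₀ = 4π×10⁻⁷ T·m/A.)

B ≈ 128 μT

Each loop contributes B = μ₀IR²/[2(R²+z²)^(3/2)] on the axis, with z measured from that loop.
Loop 1 (z = 0.02945 m): B₁ = 6.38×10⁻⁵ T. Loop 2 (z = 0.02945 m): B₂ = 6.38×10⁻⁵ T.
The fields add: B = B₁ + B₂ = 1.28×10⁻⁴ T.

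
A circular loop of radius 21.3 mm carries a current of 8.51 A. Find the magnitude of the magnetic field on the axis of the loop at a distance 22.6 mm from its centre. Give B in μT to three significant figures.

On the axis of a circular loop, B = μ₀IR² / [2(R²+z²)^(3/2)].
R² + z² = (0.0213)² + (0.0226)² = 0.0009645 m², and (R²+z²)^(3/2) = 3.00×10⁻⁵ m³.
B = (4π×10⁻⁷ × 8.51 × 0.0004537) / (2 × 3.00×10⁻⁵) = 8.10×10⁻⁵ T.

B ≈ 81.0 μT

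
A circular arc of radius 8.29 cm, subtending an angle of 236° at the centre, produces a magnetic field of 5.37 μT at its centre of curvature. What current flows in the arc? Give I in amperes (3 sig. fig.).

For a circular arc, B = μ₀Iφ/(4πR) with φ in radians; here φ = 4.119 rad.
So I = 4πRB/(μ₀φ) = 4π × 0.0829 × 5.37×10⁻⁶ / (4π×10⁻⁷ × 4.119) = 1.08 A.

I ≈ 1.08 A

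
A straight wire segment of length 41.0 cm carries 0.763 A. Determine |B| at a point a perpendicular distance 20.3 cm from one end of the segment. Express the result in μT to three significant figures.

B ≈ 0.337 μT

For a finite straight segment, B = (μ₀I/4πd)(sinθ₁ + sinθ₂), where θ₁, θ₂ are the angles from the perpendicular to each end.
The perpendicular foot is at one end, so the two end-offsets along the wire are 0 and L = 0.41 m.
sinθ₁ = 0/√(0²+0.203²) = 0.0000; sinθ₂ = 0.41/√(0.41²+0.203²) = 0.8962.
B = (4π×10⁻⁷ × 0.763) / (4π × 0.203) × (0.0000 + 0.8962) = 3.37×10⁻⁷ T.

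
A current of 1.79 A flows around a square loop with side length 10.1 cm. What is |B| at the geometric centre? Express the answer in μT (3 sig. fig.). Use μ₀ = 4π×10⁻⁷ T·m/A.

B ≈ 20.1 μT

Each side is a finite straight segment at perpendicular distance d = a/(2 tan(π/4)) = 0.0505 m from the centre, with end-angles ±π/4.
One side contributes B₁ = (μ₀I/4πd)·2 sin(π/4) = 5.01×10⁻⁶ T.
All 4 sides add in the same direction: B = 4 × 5.01×10⁻⁶ = 2.01×10⁻⁵ T.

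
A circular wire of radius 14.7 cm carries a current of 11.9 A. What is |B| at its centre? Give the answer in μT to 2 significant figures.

At the centre of a circular loop the Biot–Savart law gives B = μ₀I/(2R).
B = (4π×10⁻⁷ × 11.9) / (2 × 0.147) = 5.09×10⁻⁵ T.

B ≈ 51 μT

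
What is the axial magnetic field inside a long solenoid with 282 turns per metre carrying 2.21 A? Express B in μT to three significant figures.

Inside a long solenoid, B = μ₀nI with n = 282 turns/m.
B = 4π×10⁻⁷ × 282 × 2.21 = 7.83×10⁻⁴ T.

B ≈ 783 μT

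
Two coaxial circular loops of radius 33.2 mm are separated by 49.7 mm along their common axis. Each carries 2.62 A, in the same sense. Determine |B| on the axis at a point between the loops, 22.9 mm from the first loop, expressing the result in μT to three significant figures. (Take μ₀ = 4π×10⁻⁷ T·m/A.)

B ≈ 51.0 μT

Each loop contributes B = μ₀IR²/[2(R²+z²)^(3/2)] on the axis, with z measured from that loop.
Loop 1 (z = 0.0229 m): B₁ = 2.77×10⁻⁵ T. Loop 2 (z = 0.0268 m): B₂ = 2.34×10⁻⁵ T.
The fields add: B = B₁ + B₂ = 5.10×10⁻⁵ T.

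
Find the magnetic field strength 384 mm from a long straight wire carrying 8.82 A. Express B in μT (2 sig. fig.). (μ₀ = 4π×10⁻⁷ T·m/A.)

For an infinitely long straight wire, B = μ₀I/(2πd).
B = (4π×10⁻⁷ × 8.82) / (2π × 0.384) = 4.59×10⁻⁶ T.

B ≈ 4.6 μT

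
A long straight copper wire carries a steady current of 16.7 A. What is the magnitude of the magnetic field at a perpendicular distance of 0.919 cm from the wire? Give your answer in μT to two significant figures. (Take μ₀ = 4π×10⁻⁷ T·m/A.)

For an infinitely long straight wire, B = μ₀I/(2πd).
B = (4π×10⁻⁷ × 16.7) / (2π × 0.00919) = 3.63×10⁻⁴ T.

B ≈ 360 μT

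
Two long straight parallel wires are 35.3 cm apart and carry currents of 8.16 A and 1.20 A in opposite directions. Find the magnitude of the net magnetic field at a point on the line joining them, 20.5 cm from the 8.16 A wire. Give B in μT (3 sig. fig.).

B ≈ 9.58 μT

Each long wire gives B = μ₀I/(2πd). Distances are d₁ = 0.205 m and d₂ = 0.148 m.
B₁ = 7.96×10⁻⁶ T, B₂ = 1.62×10⁻⁶ T.
Between antiparallel currents both contributions point the same way, so they add. B = B₁ + B₂ = 7.96×10⁻⁶ + 1.62×10⁻⁶ = 9.58×10⁻⁶ T.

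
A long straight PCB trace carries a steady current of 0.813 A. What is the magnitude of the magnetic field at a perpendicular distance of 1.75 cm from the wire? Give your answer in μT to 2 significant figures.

B ≈ 9.3 μT

For an infinitely long straight wire, B = μ₀I/(2πd).
B = (4π×10⁻⁷ × 0.813) / (2π × 0.0175) = 9.29×10⁻⁶ T.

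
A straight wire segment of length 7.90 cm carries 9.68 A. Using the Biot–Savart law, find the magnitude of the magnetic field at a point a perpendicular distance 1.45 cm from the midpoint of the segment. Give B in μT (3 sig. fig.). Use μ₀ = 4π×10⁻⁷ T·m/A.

B ≈ 125 μT

For a finite straight segment, B = (μ₀I/4πd)(sinθ₁ + sinθ₂), where θ₁, θ₂ are the angles from the perpendicular to each end.
The perpendicular from the point meets the wire at its midpoint, so each end is L/2 = 0.0395 m away along the wire.
sinθ₁ = 0.0395/√(0.0395²+0.0145²) = 0.9387; sinθ₂ = 0.0395/√(0.0395²+0.0145²) = 0.9387.
B = (4π×10⁻⁷ × 9.68) / (4π × 0.0145) × (0.9387 + 0.9387) = 1.25×10⁻⁴ T.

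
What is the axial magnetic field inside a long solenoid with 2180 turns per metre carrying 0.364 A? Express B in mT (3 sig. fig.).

Inside a long solenoid, B = μ₀nI with n = 2180 turns/m.
B = 4π×10⁻⁷ × 2180 × 0.364 = 9.97×10⁻⁴ T.

B ≈ 0.997 mT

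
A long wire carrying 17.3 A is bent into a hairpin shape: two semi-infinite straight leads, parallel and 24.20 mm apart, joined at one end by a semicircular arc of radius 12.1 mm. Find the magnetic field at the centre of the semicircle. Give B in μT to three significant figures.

The semicircular arc contributes B_arc = μ₀I·π/(4πR) = μ₀I/(4R) = 4.49×10⁻⁴ T.
Each semi-infinite lead is at perpendicular distance R = 0.0121 m from the centre, with the perpendicular foot at its near end, so it contributes μ₀I/(4πR); both point the same way, together 2.86×10⁻⁴ T.
Arc and leads all point the same direction: B = 4.49×10⁻⁴ + 2.86×10⁻⁴ = 7.35×10⁻⁴ T.

B ≈ 735 μT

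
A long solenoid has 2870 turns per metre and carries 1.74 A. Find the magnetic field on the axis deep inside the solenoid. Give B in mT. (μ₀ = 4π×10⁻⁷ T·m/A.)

B ≈ 6.28 mT

Inside a long solenoid, B = μ₀nI with n = 2870 turns/m.
B = 4π×10⁻⁷ × 2870 × 1.74 = 6.28×10⁻³ T.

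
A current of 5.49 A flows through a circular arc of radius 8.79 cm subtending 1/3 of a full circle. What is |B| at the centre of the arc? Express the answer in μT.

The Biot–Savart field of a circular arc at its centre is B = μ₀Iφ/(4πR), with φ = 2.094 rad.
B = (4π×10⁻⁷ × 5.49 × 2.094) / (4π × 0.0879) = 1.31×10⁻⁵ T.

B ≈ 13.1 μT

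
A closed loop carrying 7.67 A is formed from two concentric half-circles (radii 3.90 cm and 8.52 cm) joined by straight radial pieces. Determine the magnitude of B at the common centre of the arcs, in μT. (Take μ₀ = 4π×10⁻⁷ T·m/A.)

B ≈ 33.5 μT

The radial connectors point toward the centre, so dl × r̂ = 0 and they contribute nothing.
Each semicircle gives μ₀I/(4R): inner arc 6.18×10⁻⁵ T, outer arc 2.83×10⁻⁵ T.
The two arcs carry current in opposite angular senses, so their fields oppose: B = |6.18×10⁻⁵ − 2.83×10⁻⁵| = 3.35×10⁻⁵ T.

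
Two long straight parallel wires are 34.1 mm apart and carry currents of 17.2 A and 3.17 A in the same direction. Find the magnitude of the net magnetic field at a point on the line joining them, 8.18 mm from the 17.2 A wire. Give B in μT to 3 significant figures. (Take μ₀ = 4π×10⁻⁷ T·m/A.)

B ≈ 396 μT

Each long wire gives B = μ₀I/(2πd). Distances are d₁ = 0.00818 m and d₂ = 0.02592 m.
B₁ = 4.21×10⁻⁴ T, B₂ = 2.45×10⁻⁵ T.
Between parallel currents the two contributions point in opposite directions, so they subtract. B = |B₁ − B₂| = |4.21×10⁻⁴ − 2.45×10⁻⁵| = 3.96×10⁻⁴ T.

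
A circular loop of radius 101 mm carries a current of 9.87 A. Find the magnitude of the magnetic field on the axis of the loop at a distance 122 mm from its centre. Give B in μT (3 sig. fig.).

On the axis of a circular loop, B = μ₀IR² / [2(R²+z²)^(3/2)].
R² + z² = (0.101)² + (0.122)² = 0.02509 m², and (R²+z²)^(3/2) = 3.97×10⁻³ m³.
B = (4π×10⁻⁷ × 9.87 × 0.0102) / (2 × 3.97×10⁻³) = 1.59×10⁻⁵ T.

B ≈ 15.9 μT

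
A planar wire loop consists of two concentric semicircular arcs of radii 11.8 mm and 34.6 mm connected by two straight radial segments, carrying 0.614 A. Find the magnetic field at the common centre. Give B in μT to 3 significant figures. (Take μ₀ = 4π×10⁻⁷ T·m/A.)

The radial connectors point toward the centre, so dl × r̂ = 0 and they contribute nothing.
Each semicircle gives μ₀I/(4R): inner arc 1.63×10⁻⁵ T, outer arc 5.57×10⁻⁶ T.
The two arcs carry current in opposite angular senses, so their fields oppose: B = |1.63×10⁻⁵ − 5.57×10⁻⁶| = 1.08×10⁻⁵ T.

B ≈ 10.8 μT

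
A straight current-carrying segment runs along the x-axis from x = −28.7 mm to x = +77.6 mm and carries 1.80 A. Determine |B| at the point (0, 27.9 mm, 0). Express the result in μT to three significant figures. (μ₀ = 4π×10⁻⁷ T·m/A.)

For a finite straight segment, B = (μ₀I/4πd)(sinθ₁ + sinθ₂), where θ₁, θ₂ are the angles from the perpendicular to each end.
The perpendicular distance is d = 0.0279 m; the end-offsets along the wire are a = 0.0287 m and b = 0.0776 m.
sinθ₁ = 0.0287/√(0.0287²+0.0279²) = 0.7170; sinθ₂ = 0.0776/√(0.0776²+0.0279²) = 0.9410.
B = (4π×10⁻⁷ × 1.80) / (4π × 0.0279) × (0.7170 + 0.9410) = 1.07×10⁻⁵ T.

B ≈ 10.7 μT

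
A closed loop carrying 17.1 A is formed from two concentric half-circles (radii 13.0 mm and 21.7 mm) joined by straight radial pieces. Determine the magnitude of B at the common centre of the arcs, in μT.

The radial connectors point toward the centre, so dl × r̂ = 0 and they contribute nothing.
Each semicircle gives μ₀I/(4R): inner arc 4.13×10⁻⁴ T, outer arc 2.48×10⁻⁴ T.
The two arcs carry current in opposite angular senses, so their fields oppose: B = |4.13×10⁻⁴ − 2.48×10⁻⁴| = 1.66×10⁻⁴ T.

B ≈ 166 μT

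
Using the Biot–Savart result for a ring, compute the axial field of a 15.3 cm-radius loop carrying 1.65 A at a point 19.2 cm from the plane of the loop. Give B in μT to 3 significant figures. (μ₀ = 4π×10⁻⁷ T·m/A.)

On the axis of a circular loop, B = μ₀IR² / [2(R²+z²)^(3/2)].
R² + z² = (0.153)² + (0.192)² = 0.06027 m², and (R²+z²)^(3/2) = 1.48×10⁻² m³.
B = (4π×10⁻⁷ × 1.65 × 0.02341) / (2 × 1.48×10⁻²) = 1.64×10⁻⁶ T.

B ≈ 1.64 μT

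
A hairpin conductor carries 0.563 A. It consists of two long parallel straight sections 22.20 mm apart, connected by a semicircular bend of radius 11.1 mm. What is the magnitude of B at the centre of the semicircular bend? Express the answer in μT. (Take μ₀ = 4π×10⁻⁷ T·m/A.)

B ≈ 26.1 μT

The semicircular arc contributes B_arc = μ₀I·π/(4πR) = μ₀I/(4R) = 1.59×10⁻⁵ T.
Each semi-infinite lead is at perpendicular distance R = 0.0111 m from the centre, with the perpendicular foot at its near end, so it contributes μ₀I/(4πR); both point the same way, together 1.01×10⁻⁵ T.
Arc and leads all point the same direction: B = 1.59×10⁻⁵ + 1.01×10⁻⁵ = 2.61×10⁻⁵ T.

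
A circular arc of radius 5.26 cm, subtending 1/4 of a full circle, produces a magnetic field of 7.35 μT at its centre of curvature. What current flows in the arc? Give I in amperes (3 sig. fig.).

For a circular arc, B = μ₀Iφ/(4πR) with φ in radians; here φ = 1.571 rad.
So I = 4πRB/(μ₀φ) = 4π × 0.0526 × 7.35×10⁻⁶ / (4π×10⁻⁷ × 1.571) = 2.46 A.

I ≈ 2.46 A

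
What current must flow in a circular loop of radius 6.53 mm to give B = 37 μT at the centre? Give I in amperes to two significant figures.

At the centre of a circular loop B = μ₀I/(2R), so I = 2RB/μ₀.
With R = 0.00653 m, I = 2 × 0.00653 × 3.70×10⁻⁵ / (4π×10⁻⁷) = 0.385 A.

I ≈ 0.38 A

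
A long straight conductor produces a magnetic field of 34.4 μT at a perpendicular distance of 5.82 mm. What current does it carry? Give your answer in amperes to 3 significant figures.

I ≈ 1.00 A

For a long straight wire B = μ₀I/(2πd), so I = 2πdB/μ₀.
I = 2π × 0.00582 × 3.44×10⁻⁵ / (4π×10⁻⁷) = 1.00 A.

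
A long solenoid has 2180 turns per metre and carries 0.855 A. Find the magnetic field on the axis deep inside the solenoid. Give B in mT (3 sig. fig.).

Inside a long solenoid, B = μ₀nI with n = 2180 turns/m.
B = 4π×10⁻⁷ × 2180 × 0.855 = 2.34×10⁻³ T.

B ≈ 2.34 mT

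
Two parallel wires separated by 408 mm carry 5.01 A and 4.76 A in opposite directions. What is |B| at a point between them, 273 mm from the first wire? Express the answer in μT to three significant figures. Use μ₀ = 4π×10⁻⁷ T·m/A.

B ≈ 10.7 μT

Each long wire gives B = μ₀I/(2πd). Distances are d₁ = 0.273 m and d₂ = 0.135 m.
B₁ = 3.67×10⁻⁶ T, B₂ = 7.05×10⁻⁶ T.
Between antiparallel currents both contributions point the same way, so they add. B = B₁ + B₂ = 3.67×10⁻⁶ + 7.05×10⁻⁶ = 1.07×10⁻⁵ T.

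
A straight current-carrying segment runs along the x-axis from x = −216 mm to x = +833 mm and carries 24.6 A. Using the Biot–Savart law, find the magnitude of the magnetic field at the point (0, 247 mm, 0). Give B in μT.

B ≈ 16.1 μT

For a finite straight segment, B = (μ₀I/4πd)(sinθ₁ + sinθ₂), where θ₁, θ₂ are the angles from the perpendicular to each end.
The perpendicular distance is d = 0.247 m; the end-offsets along the wire are a = 0.216 m and b = 0.833 m.
sinθ₁ = 0.216/√(0.216²+0.247²) = 0.6583; sinθ₂ = 0.833/√(0.833²+0.247²) = 0.9587.
B = (4π×10⁻⁷ × 24.6) / (4π × 0.247) × (0.6583 + 0.9587) = 1.61×10⁻⁵ T.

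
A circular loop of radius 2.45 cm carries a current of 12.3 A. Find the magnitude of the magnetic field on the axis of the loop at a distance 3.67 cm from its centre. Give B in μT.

B ≈ 54.0 μT

On the axis of a circular loop, B = μ₀IR² / [2(R²+z²)^(3/2)].
R² + z² = (0.0245)² + (0.0367)² = 0.001947 m², and (R²+z²)^(3/2) = 8.59×10⁻⁵ m³.
B = (4π×10⁻⁷ × 12.3 × 0.0006003) / (2 × 8.59×10⁻⁵) = 5.40×10⁻⁵ T.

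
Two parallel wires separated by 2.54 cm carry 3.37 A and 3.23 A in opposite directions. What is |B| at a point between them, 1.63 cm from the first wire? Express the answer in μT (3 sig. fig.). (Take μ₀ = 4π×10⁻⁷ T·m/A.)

B ≈ 112 μT

Each long wire gives B = μ₀I/(2πd). Distances are d₁ = 0.0163 m and d₂ = 0.0091 m.
B₁ = 4.13×10⁻⁵ T, B₂ = 7.10×10⁻⁵ T.
Between antiparallel currents both contributions point the same way, so they add. B = B₁ + B₂ = 4.13×10⁻⁵ + 7.10×10⁻⁵ = 1.12×10⁻⁴ T.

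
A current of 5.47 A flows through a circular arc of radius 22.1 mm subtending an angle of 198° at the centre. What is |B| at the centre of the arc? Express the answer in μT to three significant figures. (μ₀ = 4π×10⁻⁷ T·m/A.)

The Biot–Savart field of a circular arc at its centre is B = μ₀Iφ/(4πR), with φ = 3.456 rad.
B = (4π×10⁻⁷ × 5.47 × 3.456) / (4π × 0.0221) = 8.55×10⁻⁵ T.

B ≈ 85.5 μT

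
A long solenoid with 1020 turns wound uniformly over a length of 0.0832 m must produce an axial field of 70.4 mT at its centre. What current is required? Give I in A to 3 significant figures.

I ≈ 4.57 A

Inside a long solenoid B = μ₀nI with n = 1.226×10⁴ m⁻¹, so I = B/(μ₀n).
I = 7.04×10⁻² / (4π×10⁻⁷ × 1.226×10⁴) = 4.57 A.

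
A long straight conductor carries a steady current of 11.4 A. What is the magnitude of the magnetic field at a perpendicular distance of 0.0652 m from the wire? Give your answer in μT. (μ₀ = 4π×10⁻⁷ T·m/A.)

For an infinitely long straight wire, B = μ₀I/(2πd).
B = (4π×10⁻⁷ × 11.4) / (2π × 0.0652) = 3.50×10⁻⁵ T.

B ≈ 35.0 μT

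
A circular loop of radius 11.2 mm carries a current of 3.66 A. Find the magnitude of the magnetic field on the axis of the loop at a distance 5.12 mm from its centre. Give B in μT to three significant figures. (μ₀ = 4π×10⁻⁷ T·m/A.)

B ≈ 154 μT

On the axis of a circular loop, B = μ₀IR² / [2(R²+z²)^(3/2)].
R² + z² = (0.0112)² + (0.00512)² = 0.0001517 m², and (R²+z²)^(3/2) = 1.87×10⁻⁶ m³.
B = (4π×10⁻⁷ × 3.66 × 0.0001254) / (2 × 1.87×10⁻⁶) = 1.54×10⁻⁴ T.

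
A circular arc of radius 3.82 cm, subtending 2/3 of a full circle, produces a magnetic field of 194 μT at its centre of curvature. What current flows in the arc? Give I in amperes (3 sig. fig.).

For a circular arc, B = μ₀Iφ/(4πR) with φ in radians; here φ = 4.189 rad.
So I = 4πRB/(μ₀φ) = 4π × 0.0382 × 1.94×10⁻⁴ / (4π×10⁻⁷ × 4.189) = 17.7 A.

I ≈ 17.7 A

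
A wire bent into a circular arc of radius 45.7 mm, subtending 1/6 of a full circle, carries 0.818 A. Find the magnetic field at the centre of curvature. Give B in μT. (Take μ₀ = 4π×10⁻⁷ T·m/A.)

The Biot–Savart field of a circular arc at its centre is B = μ₀Iφ/(4πR), with φ = 1.047 rad.
B = (4π×10⁻⁷ × 0.818 × 1.047) / (4π × 0.0457) = 1.87×10⁻⁶ T.

B ≈ 1.87 μT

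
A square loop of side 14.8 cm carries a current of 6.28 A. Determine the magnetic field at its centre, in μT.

Each side is a finite straight segment at perpendicular distance d = a/(2 tan(π/4)) = 0.074 m from the centre, with end-angles ±π/4.
One side contributes B₁ = (μ₀I/4πd)·2 sin(π/4) = 1.20×10⁻⁵ T.
All 4 sides add in the same direction: B = 4 × 1.20×10⁻⁵ = 4.80×10⁻⁵ T.

B ≈ 48.0 μT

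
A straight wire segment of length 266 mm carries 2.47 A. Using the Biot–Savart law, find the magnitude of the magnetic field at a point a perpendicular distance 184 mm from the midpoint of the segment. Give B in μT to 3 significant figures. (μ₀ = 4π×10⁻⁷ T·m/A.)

B ≈ 1.57 μT

For a finite straight segment, B = (μ₀I/4πd)(sinθ₁ + sinθ₂), where θ₁, θ₂ are the angles from the perpendicular to each end.
The perpendicular from the point meets the wire at its midpoint, so each end is L/2 = 0.133 m away along the wire.
sinθ₁ = 0.133/√(0.133²+0.184²) = 0.5858; sinθ₂ = 0.133/√(0.133²+0.184²) = 0.5858.
B = (4π×10⁻⁷ × 2.47) / (4π × 0.184) × (0.5858 + 0.5858) = 1.57×10⁻⁶ T.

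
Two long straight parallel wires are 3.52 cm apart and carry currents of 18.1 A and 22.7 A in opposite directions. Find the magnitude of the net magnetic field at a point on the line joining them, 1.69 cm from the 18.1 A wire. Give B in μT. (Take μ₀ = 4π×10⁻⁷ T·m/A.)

B ≈ 462 μT

Each long wire gives B = μ₀I/(2πd). Distances are d₁ = 0.0169 m and d₂ = 0.0183 m.
B₁ = 2.14×10⁻⁴ T, B₂ = 2.48×10⁻⁴ T.
Between antiparallel currents both contributions point the same way, so they add. B = B₁ + B₂ = 2.14×10⁻⁴ + 2.48×10⁻⁴ = 4.62×10⁻⁴ T.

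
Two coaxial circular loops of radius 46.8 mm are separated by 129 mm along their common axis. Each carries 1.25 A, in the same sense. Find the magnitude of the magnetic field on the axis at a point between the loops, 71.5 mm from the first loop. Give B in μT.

B ≈ 6.98 μT

Each loop contributes B = μ₀IR²/[2(R²+z²)^(3/2)] on the axis, with z measured from that loop.
Loop 1 (z = 0.0715 m): B₁ = 2.76×10⁻⁶ T. Loop 2 (z = 0.0575 m): B₂ = 4.22×10⁻⁶ T.
The fields add: B = B₁ + B₂ = 6.98×10⁻⁶ T.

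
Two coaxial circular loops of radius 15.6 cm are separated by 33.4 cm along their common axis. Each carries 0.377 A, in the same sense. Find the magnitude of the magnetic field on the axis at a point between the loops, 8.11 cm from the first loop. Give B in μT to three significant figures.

B ≈ 1.28 μT

Each loop contributes B = μ₀IR²/[2(R²+z²)^(3/2)] on the axis, with z measured from that loop.
Loop 1 (z = 0.0811 m): B₁ = 1.06×10⁻⁶ T. Loop 2 (z = 0.2529 m): B₂ = 2.20×10⁻⁷ T.
The fields add: B = B₁ + B₂ = 1.28×10⁻⁶ T.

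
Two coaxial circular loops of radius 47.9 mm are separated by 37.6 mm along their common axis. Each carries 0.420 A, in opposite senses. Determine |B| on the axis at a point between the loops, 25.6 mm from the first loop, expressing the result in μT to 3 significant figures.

B ≈ 1.25 μT

Each loop contributes B = μ₀IR²/[2(R²+z²)^(3/2)] on the axis, with z measured from that loop.
Loop 1 (z = 0.0256 m): B₁ = 3.78×10⁻⁶ T. Loop 2 (z = 0.012 m): B₂ = 5.03×10⁻⁶ T.
The fields oppose: B = |B₁ − B₂| = 1.25×10⁻⁶ T.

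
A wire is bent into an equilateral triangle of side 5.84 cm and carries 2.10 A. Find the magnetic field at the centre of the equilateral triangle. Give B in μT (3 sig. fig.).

B ≈ 64.7 μT

Each side is a finite straight segment at perpendicular distance d = a/(2 tan(π/3)) = 0.01686 m from the centre, with end-angles ±π/3.
One side contributes B₁ = (μ₀I/4πd)·2 sin(π/3) = 2.16×10⁻⁵ T.
All 3 sides add in the same direction: B = 3 × 2.16×10⁻⁵ = 6.47×10⁻⁵ T.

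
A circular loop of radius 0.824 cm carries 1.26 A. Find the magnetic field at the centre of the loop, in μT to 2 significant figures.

B ≈ 96 μT

At the centre of a circular loop the Biot–Savart law gives B = μ₀I/(2R).
B = (4π×10⁻⁷ × 1.26) / (2 × 0.00824) = 9.61×10⁻⁵ T.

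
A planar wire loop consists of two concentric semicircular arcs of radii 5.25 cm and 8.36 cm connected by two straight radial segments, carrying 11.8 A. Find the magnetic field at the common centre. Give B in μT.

B ≈ 26.3 μT

The radial connectors point toward the centre, so dl × r̂ = 0 and they contribute nothing.
Each semicircle gives μ₀I/(4R): inner arc 7.06×10⁻⁵ T, outer arc 4.43×10⁻⁵ T.
The two arcs carry current in opposite angular senses, so their fields oppose: B = |7.06×10⁻⁵ − 4.43×10⁻⁵| = 2.63×10⁻⁵ T.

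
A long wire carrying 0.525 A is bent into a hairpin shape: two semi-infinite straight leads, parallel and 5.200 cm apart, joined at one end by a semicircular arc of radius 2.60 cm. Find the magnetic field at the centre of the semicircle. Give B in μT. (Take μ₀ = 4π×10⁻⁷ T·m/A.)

The semicircular arc contributes B_arc = μ₀I·π/(4πR) = μ₀I/(4R) = 6.34×10⁻⁶ T.
Each semi-infinite lead is at perpendicular distance R = 0.026 m from the centre, with the perpendicular foot at its near end, so it contributes μ₀I/(4πR); both point the same way, together 4.04×10⁻⁶ T.
Arc and leads all point the same direction: B = 6.34×10⁻⁶ + 4.04×10⁻⁶ = 1.04×10⁻⁵ T.

B ≈ 10.4 μT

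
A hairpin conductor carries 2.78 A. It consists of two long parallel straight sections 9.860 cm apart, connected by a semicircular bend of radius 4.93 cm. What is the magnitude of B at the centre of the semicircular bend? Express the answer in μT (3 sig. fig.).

B ≈ 29.0 μT

The semicircular arc contributes B_arc = μ₀I·π/(4πR) = μ₀I/(4R) = 1.77×10⁻⁵ T.
Each semi-infinite lead is at perpendicular distance R = 0.0493 m from the centre, with the perpendicular foot at its near end, so it contributes μ₀I/(4πR); both point the same way, together 1.13×10⁻⁵ T.
Arc and leads all point the same direction: B = 1.77×10⁻⁵ + 1.13×10⁻⁵ = 2.90×10⁻⁵ T.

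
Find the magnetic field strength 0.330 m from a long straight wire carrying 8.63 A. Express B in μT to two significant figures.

B ≈ 5.2 μT

For an infinitely long straight wire, B = μ₀I/(2πd).
B = (4π×10⁻⁷ × 8.63) / (2π × 0.33) = 5.23×10⁻⁶ T.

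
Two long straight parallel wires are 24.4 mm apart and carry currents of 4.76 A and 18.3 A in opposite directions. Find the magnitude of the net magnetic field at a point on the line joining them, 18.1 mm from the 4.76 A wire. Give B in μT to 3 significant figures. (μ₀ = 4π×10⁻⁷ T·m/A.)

Each long wire gives B = μ₀I/(2πd). Distances are d₁ = 0.0181 m and d₂ = 0.0063 m.
B₁ = 5.26×10⁻⁵ T, B₂ = 5.81×10⁻⁴ T.
Between antiparallel currents both contributions point the same way, so they add. B = B₁ + B₂ = 5.26×10⁻⁵ + 5.81×10⁻⁴ = 6.34×10⁻⁴ T.

B ≈ 634 μT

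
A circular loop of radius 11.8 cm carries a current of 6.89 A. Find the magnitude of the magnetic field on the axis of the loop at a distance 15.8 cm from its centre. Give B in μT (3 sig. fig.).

B ≈ 7.86 μT

On the axis of a circular loop, B = μ₀IR² / [2(R²+z²)^(3/2)].
R² + z² = (0.118)² + (0.158)² = 0.03889 m², and (R²+z²)^(3/2) = 7.67×10⁻³ m³.
B = (4π×10⁻⁷ × 6.89 × 0.01392) / (2 × 7.67×10⁻³) = 7.86×10⁻⁶ T.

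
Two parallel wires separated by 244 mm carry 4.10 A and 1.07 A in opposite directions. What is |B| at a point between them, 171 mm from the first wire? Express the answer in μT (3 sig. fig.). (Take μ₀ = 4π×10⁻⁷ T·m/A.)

Each long wire gives B = μ₀I/(2πd). Distances are d₁ = 0.171 m and d₂ = 0.073 m.
B₁ = 4.80×10⁻⁶ T, B₂ = 2.93×10⁻⁶ T.
Between antiparallel currents both contributions point the same way, so they add. B = B₁ + B₂ = 4.80×10⁻⁶ + 2.93×10⁻⁶ = 7.73×10⁻⁶ T.

B ≈ 7.73 μT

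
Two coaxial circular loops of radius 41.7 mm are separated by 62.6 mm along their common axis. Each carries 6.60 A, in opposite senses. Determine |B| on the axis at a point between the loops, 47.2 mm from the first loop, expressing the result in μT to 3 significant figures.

Each loop contributes B = μ₀IR²/[2(R²+z²)^(3/2)] on the axis, with z measured from that loop.
Loop 1 (z = 0.0472 m): B₁ = 2.89×10⁻⁵ T. Loop 2 (z = 0.0154 m): B₂ = 8.21×10⁻⁵ T.
The fields oppose: B = |B₁ − B₂| = 5.32×10⁻⁵ T.

B ≈ 53.2 μT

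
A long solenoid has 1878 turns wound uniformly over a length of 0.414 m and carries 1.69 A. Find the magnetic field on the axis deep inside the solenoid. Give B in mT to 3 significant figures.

Inside a long solenoid, B = μ₀nI with n = 4536 turns/m.
B = 4π×10⁻⁷ × 4536 × 1.69 = 9.63×10⁻³ T.

B ≈ 9.63 mT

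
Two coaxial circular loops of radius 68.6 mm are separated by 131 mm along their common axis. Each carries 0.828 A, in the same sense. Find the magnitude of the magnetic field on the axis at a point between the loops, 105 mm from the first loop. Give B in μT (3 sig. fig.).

B ≈ 7.44 μT

Each loop contributes B = μ₀IR²/[2(R²+z²)^(3/2)] on the axis, with z measured from that loop.
Loop 1 (z = 0.105 m): B₁ = 1.24×10⁻⁶ T. Loop 2 (z = 0.026 m): B₂ = 6.20×10⁻⁶ T.
The fields add: B = B₁ + B₂ = 7.44×10⁻⁶ T.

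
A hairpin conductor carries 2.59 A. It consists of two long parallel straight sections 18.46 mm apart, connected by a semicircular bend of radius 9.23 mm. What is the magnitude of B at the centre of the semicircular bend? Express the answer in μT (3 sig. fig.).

The semicircular arc contributes B_arc = μ₀I·π/(4πR) = μ₀I/(4R) = 8.82×10⁻⁵ T.
Each semi-infinite lead is at perpendicular distance R = 0.00923 m from the centre, with the perpendicular foot at its near end, so it contributes μ₀I/(4πR); both point the same way, together 5.61×10⁻⁵ T.
Arc and leads all point the same direction: B = 8.82×10⁻⁵ + 5.61×10⁻⁵ = 1.44×10⁻⁴ T.

B ≈ 144 μT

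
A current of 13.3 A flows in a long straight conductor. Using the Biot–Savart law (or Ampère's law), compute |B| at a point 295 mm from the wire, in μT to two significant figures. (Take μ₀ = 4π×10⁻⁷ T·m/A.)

For an infinitely long straight wire, B = μ₀I/(2πd).
B = (4π×10⁻⁷ × 13.3) / (2π × 0.295) = 9.02×10⁻⁶ T.

B ≈ 9.0 μT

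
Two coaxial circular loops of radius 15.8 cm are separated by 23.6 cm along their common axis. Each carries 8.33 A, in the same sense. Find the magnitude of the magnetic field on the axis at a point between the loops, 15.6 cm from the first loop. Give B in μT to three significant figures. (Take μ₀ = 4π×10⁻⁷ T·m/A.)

B ≈ 35.5 μT

Each loop contributes B = μ₀IR²/[2(R²+z²)^(3/2)] on the axis, with z measured from that loop.
Loop 1 (z = 0.156 m): B₁ = 1.19×10⁻⁵ T. Loop 2 (z = 0.08 m): B₂ = 2.35×10⁻⁵ T.
The fields add: B = B₁ + B₂ = 3.55×10⁻⁵ T.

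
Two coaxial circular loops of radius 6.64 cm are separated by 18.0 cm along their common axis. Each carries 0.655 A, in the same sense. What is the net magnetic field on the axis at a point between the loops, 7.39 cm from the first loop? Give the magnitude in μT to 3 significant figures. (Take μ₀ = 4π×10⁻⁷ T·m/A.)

Each loop contributes B = μ₀IR²/[2(R²+z²)^(3/2)] on the axis, with z measured from that loop.
Loop 1 (z = 0.0739 m): B₁ = 1.85×10⁻⁶ T. Loop 2 (z = 0.1061 m): B₂ = 9.25×10⁻⁷ T.
The fields add: B = B₁ + B₂ = 2.78×10⁻⁶ T.

B ≈ 2.78 μT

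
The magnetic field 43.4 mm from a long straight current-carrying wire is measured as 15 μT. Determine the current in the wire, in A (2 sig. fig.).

For a long straight wire B = μ₀I/(2πd), so I = 2πdB/μ₀.
I = 2π × 0.0434 × 1.50×10⁻⁵ / (4π×10⁻⁷) = 3.25 A.

I ≈ 3.3 A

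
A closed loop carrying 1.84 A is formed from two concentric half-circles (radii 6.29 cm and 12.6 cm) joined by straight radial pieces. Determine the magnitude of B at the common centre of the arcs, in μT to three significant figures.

B ≈ 4.60 μT

The radial connectors point toward the centre, so dl × r̂ = 0 and they contribute nothing.
Each semicircle gives μ₀I/(4R): inner arc 9.19×10⁻⁶ T, outer arc 4.59×10⁻⁶ T.
The two arcs carry current in opposite angular senses, so their fields oppose: B = |9.19×10⁻⁶ − 4.59×10⁻⁶| = 4.60×10⁻⁶ T.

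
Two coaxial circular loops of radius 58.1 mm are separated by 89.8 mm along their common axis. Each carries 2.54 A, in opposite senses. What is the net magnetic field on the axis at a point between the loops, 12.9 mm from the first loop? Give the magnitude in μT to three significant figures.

Each loop contributes B = μ₀IR²/[2(R²+z²)^(3/2)] on the axis, with z measured from that loop.
Loop 1 (z = 0.0129 m): B₁ = 2.56×10⁻⁵ T. Loop 2 (z = 0.0769 m): B₂ = 6.02×10⁻⁶ T.
The fields oppose: B = |B₁ − B₂| = 1.95×10⁻⁵ T.

B ≈ 19.5 μT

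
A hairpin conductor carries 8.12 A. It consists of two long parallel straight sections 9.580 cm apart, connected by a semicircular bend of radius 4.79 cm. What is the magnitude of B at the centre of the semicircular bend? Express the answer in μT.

The semicircular arc contributes B_arc = μ₀I·π/(4πR) = μ₀I/(4R) = 5.33×10⁻⁵ T.
Each semi-infinite lead is at perpendicular distance R = 0.0479 m from the centre, with the perpendicular foot at its near end, so it contributes μ₀I/(4πR); both point the same way, together 3.39×10⁻⁵ T.
Arc and leads all point the same direction: B = 5.33×10⁻⁵ + 3.39×10⁻⁵ = 8.72×10⁻⁵ T.

B ≈ 87.2 μT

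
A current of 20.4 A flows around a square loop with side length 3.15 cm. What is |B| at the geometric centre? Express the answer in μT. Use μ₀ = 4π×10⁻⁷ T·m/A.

Each side is a finite straight segment at perpendicular distance d = a/(2 tan(π/4)) = 0.01575 m from the centre, with end-angles ±π/4.
One side contributes B₁ = (μ₀I/4πd)·2 sin(π/4) = 1.83×10⁻⁴ T.
All 4 sides add in the same direction: B = 4 × 1.83×10⁻⁴ = 7.33×10⁻⁴ T.

B ≈ 733 μT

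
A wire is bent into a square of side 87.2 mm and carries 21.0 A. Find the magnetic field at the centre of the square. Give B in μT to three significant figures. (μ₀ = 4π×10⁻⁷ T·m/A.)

B ≈ 272 μT

Each side is a finite straight segment at perpendicular distance d = a/(2 tan(π/4)) = 0.0436 m from the centre, with end-angles ±π/4.
One side contributes B₁ = (μ₀I/4πd)·2 sin(π/4) = 6.81×10⁻⁵ T.
All 4 sides add in the same direction: B = 4 × 6.81×10⁻⁵ = 2.72×10⁻⁴ T.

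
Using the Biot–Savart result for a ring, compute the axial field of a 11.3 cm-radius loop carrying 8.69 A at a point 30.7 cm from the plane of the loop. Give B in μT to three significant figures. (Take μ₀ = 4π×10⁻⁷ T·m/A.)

B ≈ 1.99 μT

On the axis of a circular loop, B = μ₀IR² / [2(R²+z²)^(3/2)].
R² + z² = (0.113)² + (0.307)² = 0.107 m², and (R²+z²)^(3/2) = 3.50×10⁻² m³.
B = (4π×10⁻⁷ × 8.69 × 0.01277) / (2 × 3.50×10⁻²) = 1.99×10⁻⁶ T.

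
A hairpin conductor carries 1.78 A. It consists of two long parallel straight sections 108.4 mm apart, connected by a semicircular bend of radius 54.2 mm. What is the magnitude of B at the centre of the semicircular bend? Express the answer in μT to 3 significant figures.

B ≈ 16.9 μT

The semicircular arc contributes B_arc = μ₀I·π/(4πR) = μ₀I/(4R) = 1.03×10⁻⁵ T.
Each semi-infinite lead is at perpendicular distance R = 0.0542 m from the centre, with the perpendicular foot at its near end, so it contributes μ₀I/(4πR); both point the same way, together 6.57×10⁻⁶ T.
Arc and leads all point the same direction: B = 1.03×10⁻⁵ + 6.57×10⁻⁶ = 1.69×10⁻⁵ T.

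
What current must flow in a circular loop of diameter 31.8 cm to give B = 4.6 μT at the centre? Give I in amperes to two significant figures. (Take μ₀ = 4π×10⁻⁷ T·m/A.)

At the centre of a circular loop B = μ₀I/(2R), so I = 2RB/μ₀.
With R = 0.159 m, I = 2 × 0.159 × 4.60×10⁻⁶ / (4π×10⁻⁷) = 1.16 A.

I ≈ 1.2 A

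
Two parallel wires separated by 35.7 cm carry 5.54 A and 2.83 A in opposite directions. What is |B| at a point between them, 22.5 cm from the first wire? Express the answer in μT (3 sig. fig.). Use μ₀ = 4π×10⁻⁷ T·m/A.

B ≈ 9.21 μT

Each long wire gives B = μ₀I/(2πd). Distances are d₁ = 0.225 m and d₂ = 0.132 m.
B₁ = 4.92×10⁻⁶ T, B₂ = 4.29×10⁻⁶ T.
Between antiparallel currents both contributions point the same way, so they add. B = B₁ + B₂ = 4.92×10⁻⁶ + 4.29×10⁻⁶ = 9.21×10⁻⁶ T.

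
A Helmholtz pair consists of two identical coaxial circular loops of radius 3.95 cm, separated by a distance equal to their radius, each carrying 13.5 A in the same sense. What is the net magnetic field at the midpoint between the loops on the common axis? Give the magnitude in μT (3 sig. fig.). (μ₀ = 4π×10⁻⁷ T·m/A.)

B ≈ 307 μT

Each loop contributes B = μ₀IR²/[2(R²+z²)^(3/2)] on the axis, with z measured from that loop.
Loop 1 (z = 0.01975 m): B₁ = 1.54×10⁻⁴ T. Loop 2 (z = 0.01975 m): B₂ = 1.54×10⁻⁴ T.
The fields add: B = B₁ + B₂ = 3.07×10⁻⁴ T.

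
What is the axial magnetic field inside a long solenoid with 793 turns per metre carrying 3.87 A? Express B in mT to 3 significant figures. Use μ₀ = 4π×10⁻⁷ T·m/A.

Inside a long solenoid, B = μ₀nI with n = 793 turns/m.
B = 4π×10⁻⁷ × 793 × 3.87 = 3.86×10⁻³ T.

B ≈ 3.86 mT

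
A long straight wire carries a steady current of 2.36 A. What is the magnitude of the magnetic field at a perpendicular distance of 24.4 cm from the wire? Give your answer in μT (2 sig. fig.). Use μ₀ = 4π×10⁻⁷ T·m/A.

For an infinitely long straight wire, B = μ₀I/(2πd).
B = (4π×10⁻⁷ × 2.36) / (2π × 0.244) = 1.93×10⁻⁶ T.

B ≈ 1.9 μT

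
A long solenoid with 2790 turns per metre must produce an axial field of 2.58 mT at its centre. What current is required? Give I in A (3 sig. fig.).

I ≈ 0.736 A

Inside a long solenoid B = μ₀nI with n = 2790 m⁻¹, so I = B/(μ₀n).
I = 2.58×10⁻³ / (4π×10⁻⁷ × 2790) = 0.736 A.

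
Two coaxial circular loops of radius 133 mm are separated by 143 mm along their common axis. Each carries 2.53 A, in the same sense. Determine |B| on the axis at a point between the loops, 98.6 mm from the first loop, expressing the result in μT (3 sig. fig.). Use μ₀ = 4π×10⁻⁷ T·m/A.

Each loop contributes B = μ₀IR²/[2(R²+z²)^(3/2)] on the axis, with z measured from that loop.
Loop 1 (z = 0.0986 m): B₁ = 6.20×10⁻⁶ T. Loop 2 (z = 0.0444 m): B₂ = 1.02×10⁻⁵ T.
The fields add: B = B₁ + B₂ = 1.64×10⁻⁵ T.

B ≈ 16.4 μT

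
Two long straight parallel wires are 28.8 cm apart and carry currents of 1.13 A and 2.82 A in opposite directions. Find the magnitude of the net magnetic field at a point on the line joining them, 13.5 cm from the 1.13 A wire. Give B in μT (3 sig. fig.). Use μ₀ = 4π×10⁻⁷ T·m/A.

Each long wire gives B = μ₀I/(2πd). Distances are d₁ = 0.135 m and d₂ = 0.153 m.
B₁ = 1.67×10⁻⁶ T, B₂ = 3.69×10⁻⁶ T.
Between antiparallel currents both contributions point the same way, so they add. B = B₁ + B₂ = 1.67×10⁻⁶ + 3.69×10⁻⁶ = 5.36×10⁻⁶ T.

B ≈ 5.36 μT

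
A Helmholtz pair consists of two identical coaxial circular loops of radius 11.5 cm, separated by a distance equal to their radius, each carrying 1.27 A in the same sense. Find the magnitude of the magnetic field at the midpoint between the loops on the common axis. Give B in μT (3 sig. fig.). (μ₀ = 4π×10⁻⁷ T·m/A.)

B ≈ 9.93 μT

Each loop contributes B = μ₀IR²/[2(R²+z²)^(3/2)] on the axis, with z measured from that loop.
Loop 1 (z = 0.0575 m): B₁ = 4.97×10⁻⁶ T. Loop 2 (z = 0.0575 m): B₂ = 4.97×10⁻⁶ T.
The fields add: B = B₁ + B₂ = 9.93×10⁻⁶ T.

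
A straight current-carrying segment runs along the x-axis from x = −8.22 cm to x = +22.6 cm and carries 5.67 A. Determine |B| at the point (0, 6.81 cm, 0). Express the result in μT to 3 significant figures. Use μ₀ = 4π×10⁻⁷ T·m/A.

For a finite straight segment, B = (μ₀I/4πd)(sinθ₁ + sinθ₂), where θ₁, θ₂ are the angles from the perpendicular to each end.
The perpendicular distance is d = 0.0681 m; the end-offsets along the wire are a = 0.0822 m and b = 0.226 m.
sinθ₁ = 0.0822/√(0.0822²+0.0681²) = 0.7701; sinθ₂ = 0.226/√(0.226²+0.0681²) = 0.9575.
B = (4π×10⁻⁷ × 5.67) / (4π × 0.0681) × (0.7701 + 0.9575) = 1.44×10⁻⁵ T.

B ≈ 14.4 μT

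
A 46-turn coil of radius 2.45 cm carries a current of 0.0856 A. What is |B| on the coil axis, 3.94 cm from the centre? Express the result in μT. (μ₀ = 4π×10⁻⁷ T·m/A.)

For an N-turn flat coil, B = Nμ₀IR²/[2(R²+z²)^(3/2)] with R = 0.0245 m, z = 0.0394 m.
B = 46 × 3.23×10⁻⁷ T = 1.49×10⁻⁵ T.

B ≈ 14.9 μT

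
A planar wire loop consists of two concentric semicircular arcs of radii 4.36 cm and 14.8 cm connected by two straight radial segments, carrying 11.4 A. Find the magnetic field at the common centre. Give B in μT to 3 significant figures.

The radial connectors point toward the centre, so dl × r̂ = 0 and they contribute nothing.
Each semicircle gives μ₀I/(4R): inner arc 8.21×10⁻⁵ T, outer arc 2.42×10⁻⁵ T.
The two arcs carry current in opposite angular senses, so their fields oppose: B = |8.21×10⁻⁵ − 2.42×10⁻⁵| = 5.79×10⁻⁵ T.

B ≈ 57.9 μT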